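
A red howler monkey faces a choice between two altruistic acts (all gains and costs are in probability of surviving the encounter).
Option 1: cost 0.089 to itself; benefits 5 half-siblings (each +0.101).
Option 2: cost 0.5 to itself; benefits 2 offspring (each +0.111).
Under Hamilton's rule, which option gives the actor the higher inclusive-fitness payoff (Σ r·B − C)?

Option 1

Option 1: r to a half-sibling = 0.25.
Option 1: Σ r·B − C = (5·0.25·0.101) − 0.089 = 0.03725.
Option 2: r to an offspring = 0.5.
Option 2: Σ r·B − C = (2·0.5·0.111) − 0.5 = -0.389.
Option 1 has the higher net inclusive-fitness payoff.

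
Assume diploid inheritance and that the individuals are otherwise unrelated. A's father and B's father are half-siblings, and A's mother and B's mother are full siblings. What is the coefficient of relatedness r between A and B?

0.1875

Wright's path rule: contributions from independent ancestry routes add.
A and B are related in two ways: half first cousins through their fathers (r = 1/16) and first cousins through their mothers (r = 1/8).
r = 1/16 + 1/8 = 0.1875.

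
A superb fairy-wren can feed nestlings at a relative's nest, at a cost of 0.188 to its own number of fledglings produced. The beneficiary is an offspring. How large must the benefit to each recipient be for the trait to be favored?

0.376

r to an offspring = 0.5 (one parent–offspring link: r = (1/2)^1 = 1/2).
Hamilton's rule with n recipients of equal r: n·r·B > C, so B > C/(n·r) = 0.188/(1·0.5) = 0.376.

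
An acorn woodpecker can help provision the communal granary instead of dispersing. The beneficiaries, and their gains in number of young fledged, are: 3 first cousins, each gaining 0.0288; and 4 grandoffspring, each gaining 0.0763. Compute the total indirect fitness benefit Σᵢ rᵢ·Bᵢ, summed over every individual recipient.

0.0871

r to a first cousin = 1/8 (first cousins share one grandparent pair — two paths of length 4: r = 2·(1/2)^4 = 1/8).
r to a grandoffspring = 1/4 (two parent–offspring links: r = (1/2)^2 = 1/4).
Summing one r·B term per recipient: 3·0.125·0.0288 + 4·0.25·0.0763 = 0.0871.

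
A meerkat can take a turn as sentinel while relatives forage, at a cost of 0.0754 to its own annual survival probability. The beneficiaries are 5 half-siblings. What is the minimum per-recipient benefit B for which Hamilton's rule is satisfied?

0.0603

r to a half-sibling = 0.25 (half-sibs share one parent — one path of length 2: r = (1/2)^2 = 1/4).
Hamilton's rule with n recipients of equal r: n·r·B > C, so B > C/(n·r) = 0.0754/(5·0.25) = 0.0603.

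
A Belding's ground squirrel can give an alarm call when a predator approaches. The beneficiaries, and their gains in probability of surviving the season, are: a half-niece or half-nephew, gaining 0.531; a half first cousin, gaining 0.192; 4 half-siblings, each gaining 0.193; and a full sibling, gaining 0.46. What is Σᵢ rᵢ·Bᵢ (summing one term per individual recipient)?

r to a half-niece or half-nephew = 0.125 (half-aunt/uncle↔niece/nephew: one path of length 3: r = (1/2)^3 = 1/8).
r to a half first cousin = 1/16 (half first cousins share one grandparent — one path of length 4: r = (1/2)^4 = 1/16).
r to a half-sibling = 1/4 (half-sibs share one parent — one path of length 2: r = (1/2)^2 = 1/4).
r to a full sibling = 1/2 (full sibs share both parents — two paths of length 2: r = 2·(1/2)^2 = 1/2).
Summing one r·B term per recipient: 1·0.125·0.531 + 1·0.0625·0.192 + 4·0.25·0.193 + 1·0.5·0.46 = 0.501375.

0.501375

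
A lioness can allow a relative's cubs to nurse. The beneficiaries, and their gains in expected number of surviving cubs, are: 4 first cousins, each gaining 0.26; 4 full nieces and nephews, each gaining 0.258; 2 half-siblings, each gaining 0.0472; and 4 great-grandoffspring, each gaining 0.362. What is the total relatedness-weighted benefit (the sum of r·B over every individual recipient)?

0.5926

r to a first cousin = 0.125 (first cousins share one grandparent pair — two paths of length 4: r = 2·(1/2)^4 = 1/8).
r to a full niece or nephew = 0.25 (full aunt/uncle↔niece/nephew: two paths of length 3 through the shared grandparent pair: r = 2·(1/2)^3 = 1/4).
r to a half-sibling = 0.25 (half-sibs share one parent — one path of length 2: r = (1/2)^2 = 1/4).
r to a great-grandoffspring = 1/8 (three parent–offspring links: r = (1/2)^3 = 1/8).
Summing one r·B term per recipient: 4·0.125·0.26 + 4·0.25·0.258 + 2·0.25·0.0472 + 4·0.125·0.362 = 0.5926.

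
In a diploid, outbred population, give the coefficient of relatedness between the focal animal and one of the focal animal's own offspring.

0.5

Each parent–offspring link contributes a factor of 1/2, and independent paths through distinct common ancestors add.
One parent–offspring link: r = (1/2)^1 = 1/2.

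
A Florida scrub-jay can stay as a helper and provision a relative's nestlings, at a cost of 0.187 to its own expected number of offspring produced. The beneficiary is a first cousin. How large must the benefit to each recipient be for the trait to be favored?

1.496

r to a first cousin = 0.125 (first cousins share one grandparent pair — two paths of length 4: r = 2·(1/2)^4 = 1/8).
Hamilton's rule with n recipients of equal r: n·r·B > C, so B > C/(n·r) = 0.187/(1·0.125) = 1.496.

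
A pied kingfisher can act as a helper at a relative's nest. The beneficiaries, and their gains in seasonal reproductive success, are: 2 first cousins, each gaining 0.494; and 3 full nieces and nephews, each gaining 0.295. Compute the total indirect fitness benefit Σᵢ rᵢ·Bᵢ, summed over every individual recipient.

r to a first cousin = 1/8 (first cousins share one grandparent pair — two paths of length 4: r = 2·(1/2)^4 = 1/8).
r to a full niece or nephew = 0.25 (full aunt/uncle↔niece/nephew: two paths of length 3 through the shared grandparent pair: r = 2·(1/2)^3 = 1/4).
Summing one r·B term per recipient: 2·0.125·0.494 + 3·0.25·0.295 = 0.34475.

0.34475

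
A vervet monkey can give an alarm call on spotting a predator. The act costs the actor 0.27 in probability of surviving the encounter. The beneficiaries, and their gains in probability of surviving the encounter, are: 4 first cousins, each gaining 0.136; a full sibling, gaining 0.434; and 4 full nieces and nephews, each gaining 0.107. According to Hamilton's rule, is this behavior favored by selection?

Yes

Hamilton's rule: the trait is favored when the sum of r·B over every recipient exceeds the actor's cost C.
r to a first cousin = 0.125 (first cousins share one grandparent pair — two paths of length 4: r = 2·(1/2)^4 = 1/8).
r to a full sibling = 0.5 (full sibs share both parents — two paths of length 2: r = 2·(1/2)^2 = 1/2).
r to a full niece or nephew = 0.25 (full aunt/uncle↔niece/nephew: two paths of length 3 through the shared grandparent pair: r = 2·(1/2)^3 = 1/4).
Summing one r·B term per recipient: 4·0.125·0.136 + 1·0.5·0.434 + 4·0.25·0.107 = 0.392.
0.392 > 0.27: the indirect benefit exceeds the cost.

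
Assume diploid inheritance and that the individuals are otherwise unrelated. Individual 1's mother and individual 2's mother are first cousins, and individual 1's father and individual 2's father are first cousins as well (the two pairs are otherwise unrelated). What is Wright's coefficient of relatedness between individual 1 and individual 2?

With two independent routes of shared ancestry, r is the sum of the two contributions.
Individual 1 and individual 2 are related in two ways: second cousins through their mothers (r = 1/32) and second cousins through their fathers (r = 1/32).
r = 1/32 + 1/32 = 0.0625.

0.0625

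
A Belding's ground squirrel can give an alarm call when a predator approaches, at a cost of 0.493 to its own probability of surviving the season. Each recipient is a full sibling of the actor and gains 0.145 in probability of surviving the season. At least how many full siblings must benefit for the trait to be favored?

7

r to a full sibling = 0.5 (full sibs share both parents — two paths of length 2: r = 2·(1/2)^2 = 1/2).
Hamilton's rule: n·r·B > C  ⇒  n > C/(r·B) = 0.493/(0.5·0.145) = 6.8.
The smallest integer exceeding 6.8 is 7.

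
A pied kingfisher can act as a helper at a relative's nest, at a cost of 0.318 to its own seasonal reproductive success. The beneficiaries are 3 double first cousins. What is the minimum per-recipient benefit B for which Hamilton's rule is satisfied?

0.424

r to a double first cousin = 1/4 (double first cousins share both grandparent pairs — four paths of length 4: r = 4·(1/2)^4 = 1/4).
Hamilton's rule with n recipients of equal r: n·r·B > C, so B > C/(n·r) = 0.318/(3·0.25) = 0.424.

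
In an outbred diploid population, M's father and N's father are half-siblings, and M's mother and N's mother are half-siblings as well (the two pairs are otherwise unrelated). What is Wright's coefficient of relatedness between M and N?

0.125

With two independent routes of shared ancestry, r is the sum of the two contributions.
M and N are related in two ways: half first cousins through their fathers (r = 1/16) and half first cousins through their mothers (r = 1/16).
r = 1/16 + 1/16 = 0.125.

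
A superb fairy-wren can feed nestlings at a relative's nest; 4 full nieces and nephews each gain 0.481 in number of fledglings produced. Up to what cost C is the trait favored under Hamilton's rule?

0.481

r to a full niece or nephew = 0.25 (full aunt/uncle↔niece/nephew: two paths of length 3 through the shared grandparent pair: r = 2·(1/2)^3 = 1/4).
Hamilton's rule: n·r·B > C, so the trait is favored while C < n·r·B = 4·0.25·0.481 = 0.481.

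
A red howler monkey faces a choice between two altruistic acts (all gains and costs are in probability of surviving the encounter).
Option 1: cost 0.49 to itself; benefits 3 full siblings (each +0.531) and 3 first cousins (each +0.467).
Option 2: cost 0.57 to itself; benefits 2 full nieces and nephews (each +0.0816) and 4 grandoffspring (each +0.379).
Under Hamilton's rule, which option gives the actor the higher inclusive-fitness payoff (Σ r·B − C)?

Option 1: r to a full sibling = 0.5.
Option 1: r to a first cousin = 0.125.
Option 1: Σ r·B − C = (3·0.5·0.531 + 3·0.125·0.467) − 0.49 = 0.481625.
Option 2: r to a full niece or nephew = 0.25.
Option 2: r to a grandoffspring = 0.25.
Option 2: Σ r·B − C = (2·0.25·0.0816 + 4·0.25·0.379) − 0.57 = -0.1502.
Option 1 has the higher net inclusive-fitness payoff.

Option 1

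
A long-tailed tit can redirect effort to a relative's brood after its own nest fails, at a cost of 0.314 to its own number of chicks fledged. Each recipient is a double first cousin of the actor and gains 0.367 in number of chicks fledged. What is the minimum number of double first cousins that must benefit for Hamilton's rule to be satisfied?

r to a double first cousin = 0.25 (double first cousins share both grandparent pairs — four paths of length 4: r = 4·(1/2)^4 = 1/4).
Hamilton's rule: n·r·B > C  ⇒  n > C/(r·B) = 0.314/(0.25·0.367) = 3.422.
The smallest integer exceeding 3.422 is 4.

4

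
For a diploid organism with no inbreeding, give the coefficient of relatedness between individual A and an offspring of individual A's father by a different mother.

Each parent–offspring link contributes a factor of 1/2, and independent paths through distinct common ancestors add.
Half-sibs share one parent — one path of length 2: r = (1/2)^2 = 1/4.

0.25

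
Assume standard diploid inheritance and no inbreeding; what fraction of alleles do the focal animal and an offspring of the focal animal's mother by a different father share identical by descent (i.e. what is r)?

0.25

Each parent–offspring link contributes a factor of 1/2, and independent paths through distinct common ancestors add.
Half-sibs share one parent — one path of length 2: r = (1/2)^2 = 1/4.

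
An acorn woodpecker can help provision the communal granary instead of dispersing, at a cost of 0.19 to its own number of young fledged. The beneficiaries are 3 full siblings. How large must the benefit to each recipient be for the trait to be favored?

0.1267

r to a full sibling = 0.5 (full sibs share both parents — two paths of length 2: r = 2·(1/2)^2 = 1/2).
Hamilton's rule with n recipients of equal r: n·r·B > C, so B > C/(n·r) = 0.19/(3·0.5) = 0.1267.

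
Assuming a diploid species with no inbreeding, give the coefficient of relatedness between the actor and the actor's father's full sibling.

Each parent–offspring link contributes a factor of 1/2, and independent paths through distinct common ancestors add.
Full aunt/uncle↔niece/nephew: two paths of length 3 through the shared grandparent pair: r = 2·(1/2)^3 = 1/4.

0.25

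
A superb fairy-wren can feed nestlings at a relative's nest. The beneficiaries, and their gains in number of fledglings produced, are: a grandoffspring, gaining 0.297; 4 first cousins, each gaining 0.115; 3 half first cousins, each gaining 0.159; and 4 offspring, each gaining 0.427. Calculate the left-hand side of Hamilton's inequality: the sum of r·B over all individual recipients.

r to a grandoffspring = 0.25 (two parent–offspring links: r = (1/2)^2 = 1/4).
r to a first cousin = 0.125 (first cousins share one grandparent pair — two paths of length 4: r = 2·(1/2)^4 = 1/8).
r to a half first cousin = 1/16 (half first cousins share one grandparent — one path of length 4: r = (1/2)^4 = 1/16).
r to an offspring = 0.5 (one parent–offspring link: r = (1/2)^1 = 1/2).
Summing one r·B term per recipient: 1·0.25·0.297 + 4·0.125·0.115 + 3·0.0625·0.159 + 4·0.5·0.427 = 1.0155625.

1.0155625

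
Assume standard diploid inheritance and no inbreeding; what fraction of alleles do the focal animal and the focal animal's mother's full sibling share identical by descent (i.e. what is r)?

Each parent–offspring link contributes a factor of 1/2, and independent paths through distinct common ancestors add.
Full aunt/uncle↔niece/nephew: two paths of length 3 through the shared grandparent pair: r = 2·(1/2)^3 = 1/4.

0.25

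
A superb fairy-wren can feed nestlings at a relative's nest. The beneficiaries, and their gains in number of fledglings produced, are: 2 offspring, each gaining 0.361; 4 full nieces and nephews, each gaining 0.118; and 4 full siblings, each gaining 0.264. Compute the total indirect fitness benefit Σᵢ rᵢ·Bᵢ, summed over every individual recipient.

r to an offspring = 1/2 (one parent–offspring link: r = (1/2)^1 = 1/2).
r to a full niece or nephew = 1/4 (full aunt/uncle↔niece/nephew: two paths of length 3 through the shared grandparent pair: r = 2·(1/2)^3 = 1/4).
r to a full sibling = 1/2 (full sibs share both parents — two paths of length 2: r = 2·(1/2)^2 = 1/2).
Summing one r·B term per recipient: 2·0.5·0.361 + 4·0.25·0.118 + 4·0.5·0.264 = 1.007.

1.007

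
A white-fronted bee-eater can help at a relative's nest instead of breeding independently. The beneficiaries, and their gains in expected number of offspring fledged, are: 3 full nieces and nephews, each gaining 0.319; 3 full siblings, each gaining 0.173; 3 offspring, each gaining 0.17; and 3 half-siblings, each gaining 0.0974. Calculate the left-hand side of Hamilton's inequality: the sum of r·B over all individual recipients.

r to a full niece or nephew = 1/4 (full aunt/uncle↔niece/nephew: two paths of length 3 through the shared grandparent pair: r = 2·(1/2)^3 = 1/4).
r to a full sibling = 1/2 (full sibs share both parents — two paths of length 2: r = 2·(1/2)^2 = 1/2).
r to an offspring = 0.5 (one parent–offspring link: r = (1/2)^1 = 1/2).
r to a half-sibling = 0.25 (half-sibs share one parent — one path of length 2: r = (1/2)^2 = 1/4).
Summing one r·B term per recipient: 3·0.25·0.319 + 3·0.5·0.173 + 3·0.5·0.17 + 3·0.25·0.0974 = 0.8268.

0.8268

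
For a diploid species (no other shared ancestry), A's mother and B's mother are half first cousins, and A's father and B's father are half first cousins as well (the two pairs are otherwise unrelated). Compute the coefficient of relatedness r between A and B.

Relatedness sums over independent paths through distinct common ancestors.
A and B are related in two ways: half second cousins through their mothers (r = 1/64) and half second cousins through their fathers (r = 1/64).
r = 1/64 + 1/64 = 1/32 = 0.03125.

0.03125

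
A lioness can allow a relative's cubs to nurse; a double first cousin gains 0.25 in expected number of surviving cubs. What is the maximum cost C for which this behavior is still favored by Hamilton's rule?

0.0625

r to a double first cousin = 1/4 (double first cousins share both grandparent pairs — four paths of length 4: r = 4·(1/2)^4 = 1/4).
Hamilton's rule: n·r·B > C, so the trait is favored while C < n·r·B = 1·0.25·0.25 = 0.0625.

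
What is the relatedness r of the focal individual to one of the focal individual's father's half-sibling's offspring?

Each parent–offspring link contributes a factor of 1/2, and independent paths through distinct common ancestors add.
Half first cousins share one grandparent — one path of length 4: r = (1/2)^4 = 1/16.

0.0625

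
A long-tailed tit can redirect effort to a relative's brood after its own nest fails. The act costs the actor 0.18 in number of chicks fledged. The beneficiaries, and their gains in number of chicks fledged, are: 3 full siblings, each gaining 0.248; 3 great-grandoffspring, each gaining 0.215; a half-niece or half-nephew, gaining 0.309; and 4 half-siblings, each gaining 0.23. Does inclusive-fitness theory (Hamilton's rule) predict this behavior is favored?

Yes

Hamilton's rule: the trait is favored when the sum of r·B over every recipient exceeds the actor's cost C.
r to a full sibling = 1/2 (full sibs share both parents — two paths of length 2: r = 2·(1/2)^2 = 1/2).
r to a great-grandoffspring = 1/8 (three parent–offspring links: r = (1/2)^3 = 1/8).
r to a half-niece or half-nephew = 1/8 (half-aunt/uncle↔niece/nephew: one path of length 3: r = (1/2)^3 = 1/8).
r to a half-sibling = 1/4 (half-sibs share one parent — one path of length 2: r = (1/2)^2 = 1/4).
Summing one r·B term per recipient: 3·0.5·0.248 + 3·0.125·0.215 + 1·0.125·0.309 + 4·0.25·0.23 = 0.72125.
0.72125 > 0.18: the indirect benefit exceeds the cost.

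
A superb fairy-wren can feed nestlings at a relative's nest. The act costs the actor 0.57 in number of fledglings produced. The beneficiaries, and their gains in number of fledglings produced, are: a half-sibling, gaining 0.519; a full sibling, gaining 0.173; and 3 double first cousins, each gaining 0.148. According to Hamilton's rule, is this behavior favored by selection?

Hamilton's rule: the trait is favored when the sum of r·B over every recipient exceeds the actor's cost C.
r to a half-sibling = 0.25 (half-sibs share one parent — one path of length 2: r = (1/2)^2 = 1/4).
r to a full sibling = 1/2 (full sibs share both parents — two paths of length 2: r = 2·(1/2)^2 = 1/2).
r to a double first cousin = 1/4 (double first cousins share both grandparent pairs — four paths of length 4: r = 4·(1/2)^4 = 1/4).
Summing one r·B term per recipient: 1·0.25·0.519 + 1·0.5·0.173 + 3·0.25·0.148 = 0.32725.
0.32725 < 0.57: the indirect benefit is less than the cost.

No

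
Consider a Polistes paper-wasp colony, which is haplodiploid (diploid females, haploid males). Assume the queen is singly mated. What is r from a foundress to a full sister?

Haplodiploid full sisters inherit their father's entire haploid genome identically (contributing 1/2) and on average half of their mother's contribution (1/2 · 1/2 = 1/4); r = 1/2 + 1/4 = 3/4.

0.75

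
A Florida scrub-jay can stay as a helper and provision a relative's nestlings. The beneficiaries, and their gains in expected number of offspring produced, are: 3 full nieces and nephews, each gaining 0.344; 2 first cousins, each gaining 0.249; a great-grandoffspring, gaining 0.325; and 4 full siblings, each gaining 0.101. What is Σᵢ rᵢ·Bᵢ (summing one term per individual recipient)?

r to a full niece or nephew = 1/4 (full aunt/uncle↔niece/nephew: two paths of length 3 through the shared grandparent pair: r = 2·(1/2)^3 = 1/4).
r to a first cousin = 1/8 (first cousins share one grandparent pair — two paths of length 4: r = 2·(1/2)^4 = 1/8).
r to a great-grandoffspring = 1/8 (three parent–offspring links: r = (1/2)^3 = 1/8).
r to a full sibling = 0.5 (full sibs share both parents — two paths of length 2: r = 2·(1/2)^2 = 1/2).
Summing one r·B term per recipient: 3·0.25·0.344 + 2·0.125·0.249 + 1·0.125·0.325 + 4·0.5·0.101 = 0.562875.

0.562875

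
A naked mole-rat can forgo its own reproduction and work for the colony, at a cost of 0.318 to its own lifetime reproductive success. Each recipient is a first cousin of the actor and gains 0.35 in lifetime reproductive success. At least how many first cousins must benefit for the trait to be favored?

r to a first cousin = 0.125 (first cousins share one grandparent pair — two paths of length 4: r = 2·(1/2)^4 = 1/8).
Hamilton's rule: n·r·B > C  ⇒  n > C/(r·B) = 0.318/(0.125·0.35) = 7.269.
The smallest integer exceeding 7.269 is 8.

8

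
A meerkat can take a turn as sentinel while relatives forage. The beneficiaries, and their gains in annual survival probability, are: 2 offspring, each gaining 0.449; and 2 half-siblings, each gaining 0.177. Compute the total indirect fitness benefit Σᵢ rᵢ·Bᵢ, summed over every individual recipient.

0.5375

r to an offspring = 0.5 (one parent–offspring link: r = (1/2)^1 = 1/2).
r to a half-sibling = 1/4 (half-sibs share one parent — one path of length 2: r = (1/2)^2 = 1/4).
Summing one r·B term per recipient: 2·0.5·0.449 + 2·0.25·0.177 = 0.5375.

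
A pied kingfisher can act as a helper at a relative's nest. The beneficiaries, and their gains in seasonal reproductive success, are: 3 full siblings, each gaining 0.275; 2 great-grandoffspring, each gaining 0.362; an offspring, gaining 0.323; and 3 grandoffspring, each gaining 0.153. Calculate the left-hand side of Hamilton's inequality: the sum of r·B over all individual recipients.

0.77925

r to a full sibling = 1/2 (full sibs share both parents — two paths of length 2: r = 2·(1/2)^2 = 1/2).
r to a great-grandoffspring = 1/8 (three parent–offspring links: r = (1/2)^3 = 1/8).
r to an offspring = 1/2 (one parent–offspring link: r = (1/2)^1 = 1/2).
r to a grandoffspring = 1/4 (two parent–offspring links: r = (1/2)^2 = 1/4).
Summing one r·B term per recipient: 3·0.5·0.275 + 2·0.125·0.362 + 1·0.5·0.323 + 3·0.25·0.153 = 0.77925.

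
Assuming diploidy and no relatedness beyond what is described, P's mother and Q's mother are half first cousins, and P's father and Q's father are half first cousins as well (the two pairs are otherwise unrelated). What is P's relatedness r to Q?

Independent pedigree routes through distinct common ancestors add.
P and Q are related in two ways: half second cousins through their mothers (r = 1/64) and half second cousins through their fathers (r = 1/64).
r = 1/64 + 1/64 = 0.03125.

0.03125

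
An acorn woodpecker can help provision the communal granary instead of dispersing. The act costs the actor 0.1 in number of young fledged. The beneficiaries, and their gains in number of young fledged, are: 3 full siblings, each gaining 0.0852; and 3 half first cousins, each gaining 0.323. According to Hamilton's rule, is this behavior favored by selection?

Yes

Hamilton's rule: the trait is favored when the sum of r·B over every recipient exceeds the actor's cost C.
r to a full sibling = 0.5 (full sibs share both parents — two paths of length 2: r = 2·(1/2)^2 = 1/2).
r to a half first cousin = 1/16 (half first cousins share one grandparent — one path of length 4: r = (1/2)^4 = 1/16).
Summing one r·B term per recipient: 3·0.5·0.0852 + 3·0.0625·0.323 = 0.1883625.
0.1883625 > 0.1: the indirect benefit exceeds the cost.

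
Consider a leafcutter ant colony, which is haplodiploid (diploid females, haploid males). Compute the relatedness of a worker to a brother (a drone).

Her haploid brother carries none of their father's genes and a random half of their mother's genome; that half matches the maternal half of her own genome with probability 1/2: r = 1/2 · 1/2 = 1/4.

0.25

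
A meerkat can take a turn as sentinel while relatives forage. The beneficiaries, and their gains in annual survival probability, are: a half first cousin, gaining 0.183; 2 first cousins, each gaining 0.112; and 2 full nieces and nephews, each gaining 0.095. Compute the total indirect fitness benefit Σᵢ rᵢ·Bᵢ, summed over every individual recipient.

r to a half first cousin = 1/16 (half first cousins share one grandparent — one path of length 4: r = (1/2)^4 = 1/16).
r to a first cousin = 0.125 (first cousins share one grandparent pair — two paths of length 4: r = 2·(1/2)^4 = 1/8).
r to a full niece or nephew = 0.25 (full aunt/uncle↔niece/nephew: two paths of length 3 through the shared grandparent pair: r = 2·(1/2)^3 = 1/4).
Summing one r·B term per recipient: 1·0.0625·0.183 + 2·0.125·0.112 + 2·0.25·0.095 = 0.0869375.

0.0869375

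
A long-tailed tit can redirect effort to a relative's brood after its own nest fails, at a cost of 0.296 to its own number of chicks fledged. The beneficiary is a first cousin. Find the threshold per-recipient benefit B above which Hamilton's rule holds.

r to a first cousin = 0.125 (first cousins share one grandparent pair — two paths of length 4: r = 2·(1/2)^4 = 1/8).
Hamilton's rule with n recipients of equal r: n·r·B > C, so B > C/(n·r) = 0.296/(1·0.125) = 2.368.

2.368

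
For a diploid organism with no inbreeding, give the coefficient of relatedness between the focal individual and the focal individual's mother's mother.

0.25

Each parent–offspring link contributes a factor of 1/2, and independent paths through distinct common ancestors add.
Two parent–offspring links: r = (1/2)^2 = 1/4.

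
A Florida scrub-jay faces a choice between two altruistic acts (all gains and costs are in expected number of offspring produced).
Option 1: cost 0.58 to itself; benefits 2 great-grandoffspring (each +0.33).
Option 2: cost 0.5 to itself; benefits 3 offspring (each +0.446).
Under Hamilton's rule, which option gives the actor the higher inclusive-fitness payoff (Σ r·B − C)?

Option 1: r to a great-grandoffspring = 0.125.
Option 1: Σ r·B − C = (2·0.125·0.33) − 0.58 = -0.4975.
Option 2: r to an offspring = 0.5.
Option 2: Σ r·B − C = (3·0.5·0.446) − 0.5 = 0.169.
Option 2 has the higher net inclusive-fitness payoff.

Option 2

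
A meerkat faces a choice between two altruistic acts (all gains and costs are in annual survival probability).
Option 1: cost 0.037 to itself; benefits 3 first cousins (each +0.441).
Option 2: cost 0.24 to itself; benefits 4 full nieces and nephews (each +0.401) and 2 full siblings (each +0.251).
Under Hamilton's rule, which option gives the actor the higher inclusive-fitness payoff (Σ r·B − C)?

Option 1: r to a first cousin = 0.125.
Option 1: Σ r·B − C = (3·0.125·0.441) − 0.037 = 0.128375.
Option 2: r to a full niece or nephew = 0.25.
Option 2: r to a full sibling = 0.5.
Option 2: Σ r·B − C = (4·0.25·0.401 + 2·0.5·0.251) − 0.24 = 0.412.
Option 2 has the higher net inclusive-fitness payoff.

Option 2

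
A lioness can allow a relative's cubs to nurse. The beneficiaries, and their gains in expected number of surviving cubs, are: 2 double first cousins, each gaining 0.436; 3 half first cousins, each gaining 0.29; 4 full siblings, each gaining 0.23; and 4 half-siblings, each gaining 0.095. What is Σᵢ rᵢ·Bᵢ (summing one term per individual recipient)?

r to a double first cousin = 0.25 (double first cousins share both grandparent pairs — four paths of length 4: r = 4·(1/2)^4 = 1/4).
r to a half first cousin = 1/16 (half first cousins share one grandparent — one path of length 4: r = (1/2)^4 = 1/16).
r to a full sibling = 1/2 (full sibs share both parents — two paths of length 2: r = 2·(1/2)^2 = 1/2).
r to a half-sibling = 0.25 (half-sibs share one parent — one path of length 2: r = (1/2)^2 = 1/4).
Summing one r·B term per recipient: 2·0.25·0.436 + 3·0.0625·0.29 + 4·0.5·0.23 + 4·0.25·0.095 = 0.827375.

0.827375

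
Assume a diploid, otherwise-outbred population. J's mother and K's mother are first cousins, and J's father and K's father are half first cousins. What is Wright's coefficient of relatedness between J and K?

Wright's path rule: contributions from independent ancestry routes add.
J and K are related in two ways: second cousins through their mothers (r = 1/32) and half second cousins through their fathers (r = 1/64).
r = 1/32 + 1/64 = 0.046875.

0.046875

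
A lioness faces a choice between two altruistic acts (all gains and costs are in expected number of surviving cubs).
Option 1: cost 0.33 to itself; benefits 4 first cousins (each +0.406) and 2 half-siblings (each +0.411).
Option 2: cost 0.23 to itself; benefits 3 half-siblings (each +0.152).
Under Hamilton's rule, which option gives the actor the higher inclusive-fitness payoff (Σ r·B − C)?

Option 1: r to a first cousin = 0.125.
Option 1: r to a half-sibling = 0.25.
Option 1: Σ r·B − C = (4·0.125·0.406 + 2·0.25·0.411) − 0.33 = 0.0785.
Option 2: r to a half-sibling = 0.25.
Option 2: Σ r·B − C = (3·0.25·0.152) − 0.23 = -0.116.
Option 1 has the higher net inclusive-fitness payoff.

Option 1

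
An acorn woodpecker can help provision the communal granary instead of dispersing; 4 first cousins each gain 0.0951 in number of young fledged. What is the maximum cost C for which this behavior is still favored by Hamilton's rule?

r to a first cousin = 0.125 (first cousins share one grandparent pair — two paths of length 4: r = 2·(1/2)^4 = 1/8).
Hamilton's rule: n·r·B > C, so the trait is favored while C < n·r·B = 4·0.125·0.0951 = 0.04755.

0.04755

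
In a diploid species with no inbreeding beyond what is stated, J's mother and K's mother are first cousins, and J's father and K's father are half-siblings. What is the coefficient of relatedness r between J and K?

0.09375

Wright's path rule: contributions from independent ancestry routes add.
J and K are related in two ways: second cousins through their mothers (r = 1/32) and half first cousins through their fathers (r = 1/16).
r = 1/32 + 1/16 = 0.09375.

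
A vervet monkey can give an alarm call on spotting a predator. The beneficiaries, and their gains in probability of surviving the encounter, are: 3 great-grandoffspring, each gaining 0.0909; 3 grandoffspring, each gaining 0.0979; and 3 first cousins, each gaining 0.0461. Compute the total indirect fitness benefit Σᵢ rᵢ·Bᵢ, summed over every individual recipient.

0.1248

r to a great-grandoffspring = 1/8 (three parent–offspring links: r = (1/2)^3 = 1/8).
r to a grandoffspring = 0.25 (two parent–offspring links: r = (1/2)^2 = 1/4).
r to a first cousin = 1/8 (first cousins share one grandparent pair — two paths of length 4: r = 2·(1/2)^4 = 1/8).
Summing one r·B term per recipient: 3·0.125·0.0909 + 3·0.25·0.0979 + 3·0.125·0.0461 = 0.1248.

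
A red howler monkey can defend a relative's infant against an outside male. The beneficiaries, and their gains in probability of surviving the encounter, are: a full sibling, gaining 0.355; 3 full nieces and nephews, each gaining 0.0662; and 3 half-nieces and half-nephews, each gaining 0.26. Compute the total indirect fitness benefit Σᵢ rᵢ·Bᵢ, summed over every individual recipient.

0.32465

r to a full sibling = 1/2 (full sibs share both parents — two paths of length 2: r = 2·(1/2)^2 = 1/2).
r to a full niece or nephew = 1/4 (full aunt/uncle↔niece/nephew: two paths of length 3 through the shared grandparent pair: r = 2·(1/2)^3 = 1/4).
r to a half-niece or half-nephew = 1/8 (half-aunt/uncle↔niece/nephew: one path of length 3: r = (1/2)^3 = 1/8).
Summing one r·B term per recipient: 1·0.5·0.355 + 3·0.25·0.0662 + 3·0.125·0.26 = 0.32465.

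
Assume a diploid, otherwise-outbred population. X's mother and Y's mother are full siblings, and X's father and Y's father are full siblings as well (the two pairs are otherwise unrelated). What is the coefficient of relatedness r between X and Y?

0.25

Wright's path rule: contributions from independent ancestry routes add.
X and Y are related in two ways: first cousins through their mothers (r = 1/8) and first cousins through their fathers (r = 1/8) — i.e. double first cousins.
r = 1/8 + 1/8 = 0.25.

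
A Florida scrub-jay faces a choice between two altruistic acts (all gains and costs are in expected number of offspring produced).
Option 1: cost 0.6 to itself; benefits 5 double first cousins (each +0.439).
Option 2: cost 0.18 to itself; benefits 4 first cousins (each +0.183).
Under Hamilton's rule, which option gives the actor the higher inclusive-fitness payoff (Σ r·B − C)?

Option 1: r to a double first cousin = 0.25.
Option 1: Σ r·B − C = (5·0.25·0.439) − 0.6 = -0.05125.
Option 2: r to a first cousin = 0.125.
Option 2: Σ r·B − C = (4·0.125·0.183) − 0.18 = -0.0885.
Option 1 has the higher net inclusive-fitness payoff.

Option 1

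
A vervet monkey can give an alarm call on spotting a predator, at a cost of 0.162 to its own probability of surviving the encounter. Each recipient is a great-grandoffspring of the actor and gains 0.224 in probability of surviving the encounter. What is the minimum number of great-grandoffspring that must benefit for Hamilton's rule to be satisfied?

6

r to a great-grandoffspring = 1/8 (three parent–offspring links: r = (1/2)^3 = 1/8).
Hamilton's rule: n·r·B > C  ⇒  n > C/(r·B) = 0.162/(0.125·0.224) = 5.786.
The smallest integer exceeding 5.786 is 6.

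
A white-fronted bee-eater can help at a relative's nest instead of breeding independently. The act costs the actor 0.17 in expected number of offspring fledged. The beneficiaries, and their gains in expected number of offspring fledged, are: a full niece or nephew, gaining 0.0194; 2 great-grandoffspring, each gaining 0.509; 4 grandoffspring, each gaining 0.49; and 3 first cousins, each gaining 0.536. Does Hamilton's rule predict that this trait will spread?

Hamilton's rule: the trait is favored when the sum of r·B over every recipient exceeds the actor's cost C.
r to a full niece or nephew = 0.25 (full aunt/uncle↔niece/nephew: two paths of length 3 through the shared grandparent pair: r = 2·(1/2)^3 = 1/4).
r to a great-grandoffspring = 1/8 (three parent–offspring links: r = (1/2)^3 = 1/8).
r to a grandoffspring = 1/4 (two parent–offspring links: r = (1/2)^2 = 1/4).
r to a first cousin = 1/8 (first cousins share one grandparent pair — two paths of length 4: r = 2·(1/2)^4 = 1/8).
Summing one r·B term per recipient: 1·0.25·0.0194 + 2·0.125·0.509 + 4·0.25·0.49 + 3·0.125·0.536 = 0.8231.
0.8231 > 0.17: the indirect benefit exceeds the cost.

Yes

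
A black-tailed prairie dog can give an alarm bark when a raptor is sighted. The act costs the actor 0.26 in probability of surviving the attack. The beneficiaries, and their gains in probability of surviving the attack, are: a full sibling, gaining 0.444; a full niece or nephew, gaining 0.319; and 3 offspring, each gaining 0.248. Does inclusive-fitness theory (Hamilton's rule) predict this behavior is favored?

Hamilton's rule: the trait is favored when the sum of r·B over every recipient exceeds the actor's cost C.
r to a full sibling = 0.5 (full sibs share both parents — two paths of length 2: r = 2·(1/2)^2 = 1/2).
r to a full niece or nephew = 0.25 (full aunt/uncle↔niece/nephew: two paths of length 3 through the shared grandparent pair: r = 2·(1/2)^3 = 1/4).
r to an offspring = 0.5 (one parent–offspring link: r = (1/2)^1 = 1/2).
Summing one r·B term per recipient: 1·0.5·0.444 + 1·0.25·0.319 + 3·0.5·0.248 = 0.67375.
0.67375 > 0.26: the indirect benefit exceeds the cost.

Yes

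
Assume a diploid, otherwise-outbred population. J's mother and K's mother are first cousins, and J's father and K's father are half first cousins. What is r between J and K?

Relatedness sums over independent paths through distinct common ancestors.
J and K are related in two ways: second cousins through their mothers (r = 1/32) and half second cousins through their fathers (r = 1/64).
r = 1/32 + 1/64 = 0.046875.

0.046875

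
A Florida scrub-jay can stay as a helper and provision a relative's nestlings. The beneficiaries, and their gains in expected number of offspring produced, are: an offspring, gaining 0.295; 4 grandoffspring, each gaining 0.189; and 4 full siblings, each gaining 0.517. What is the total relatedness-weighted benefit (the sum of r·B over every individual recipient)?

r to an offspring = 0.5 (one parent–offspring link: r = (1/2)^1 = 1/2).
r to a grandoffspring = 0.25 (two parent–offspring links: r = (1/2)^2 = 1/4).
r to a full sibling = 0.5 (full sibs share both parents — two paths of length 2: r = 2·(1/2)^2 = 1/2).
Summing one r·B term per recipient: 1·0.5·0.295 + 4·0.25·0.189 + 4·0.5·0.517 = 1.3705.

1.3705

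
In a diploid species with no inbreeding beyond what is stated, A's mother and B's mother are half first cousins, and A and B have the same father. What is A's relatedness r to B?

0.265625

Relatedness sums over independent paths through distinct common ancestors.
A and B are related in two ways: half second cousins through their mothers (r = 1/64) and half-sibs through their shared father (r = 1/4).
r = 1/64 + 1/4 = 17/64 = 0.265625.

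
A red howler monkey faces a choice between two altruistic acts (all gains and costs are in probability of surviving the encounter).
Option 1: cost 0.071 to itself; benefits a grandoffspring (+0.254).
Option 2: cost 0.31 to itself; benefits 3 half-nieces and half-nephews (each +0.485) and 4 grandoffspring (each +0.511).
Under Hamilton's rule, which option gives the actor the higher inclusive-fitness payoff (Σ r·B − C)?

Option 1: r to a grandoffspring = 0.25.
Option 1: Σ r·B − C = (1·0.25·0.254) − 0.071 = -0.0075.
Option 2: r to a half-niece or half-nephew = 0.125.
Option 2: r to a grandoffspring = 0.25.
Option 2: Σ r·B − C = (3·0.125·0.485 + 4·0.25·0.511) − 0.31 = 0.382875.
Option 2 has the higher net inclusive-fitness payoff.

Option 2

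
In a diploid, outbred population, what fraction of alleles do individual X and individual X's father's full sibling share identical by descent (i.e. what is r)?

0.25

Each parent–offspring link contributes a factor of 1/2, and independent paths through distinct common ancestors add.
Full aunt/uncle↔niece/nephew: two paths of length 3 through the shared grandparent pair: r = 2·(1/2)^3 = 1/4.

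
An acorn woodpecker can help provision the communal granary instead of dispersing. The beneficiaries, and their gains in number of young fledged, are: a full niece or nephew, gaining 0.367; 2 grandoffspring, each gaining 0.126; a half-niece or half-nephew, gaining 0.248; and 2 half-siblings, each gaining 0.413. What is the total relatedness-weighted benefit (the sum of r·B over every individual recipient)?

0.39225

r to a full niece or nephew = 1/4 (full aunt/uncle↔niece/nephew: two paths of length 3 through the shared grandparent pair: r = 2·(1/2)^3 = 1/4).
r to a grandoffspring = 0.25 (two parent–offspring links: r = (1/2)^2 = 1/4).
r to a half-niece or half-nephew = 0.125 (half-aunt/uncle↔niece/nephew: one path of length 3: r = (1/2)^3 = 1/8).
r to a half-sibling = 0.25 (half-sibs share one parent — one path of length 2: r = (1/2)^2 = 1/4).
Summing one r·B term per recipient: 1·0.25·0.367 + 2·0.25·0.126 + 1·0.125·0.248 + 2·0.25·0.413 = 0.39225.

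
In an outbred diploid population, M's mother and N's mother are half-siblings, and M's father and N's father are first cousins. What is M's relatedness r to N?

Independent pedigree routes through distinct common ancestors add.
M and N are related in two ways: half first cousins through their mothers (r = 1/16) and second cousins through their fathers (r = 1/32).
r = 1/16 + 1/32 = 3/32 = 0.09375.

0.09375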